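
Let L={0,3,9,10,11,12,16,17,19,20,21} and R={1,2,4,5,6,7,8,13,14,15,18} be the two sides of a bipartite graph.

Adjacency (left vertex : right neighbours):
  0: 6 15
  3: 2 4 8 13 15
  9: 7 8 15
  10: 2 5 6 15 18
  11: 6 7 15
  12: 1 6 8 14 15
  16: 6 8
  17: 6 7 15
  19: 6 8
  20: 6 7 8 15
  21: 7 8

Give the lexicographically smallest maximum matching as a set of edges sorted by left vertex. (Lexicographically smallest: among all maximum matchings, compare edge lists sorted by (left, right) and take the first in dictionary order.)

|M| = 7 (so the lex-smallest maximum matching has 7 edges)
process left vertices in ascending order; for each, take the smallest-labelled available neighbour that still permits 7 edges overall, or leave it unmatched if none does
lex-smallest matching: {0-6, 3-2, 9-7, 10-5, 11-15, 12-1, 16-8}

Lex-smallest maximum matching: {(0,6), (3,2), (9,7), (10,5), (11,15), (12,1), (16,8)}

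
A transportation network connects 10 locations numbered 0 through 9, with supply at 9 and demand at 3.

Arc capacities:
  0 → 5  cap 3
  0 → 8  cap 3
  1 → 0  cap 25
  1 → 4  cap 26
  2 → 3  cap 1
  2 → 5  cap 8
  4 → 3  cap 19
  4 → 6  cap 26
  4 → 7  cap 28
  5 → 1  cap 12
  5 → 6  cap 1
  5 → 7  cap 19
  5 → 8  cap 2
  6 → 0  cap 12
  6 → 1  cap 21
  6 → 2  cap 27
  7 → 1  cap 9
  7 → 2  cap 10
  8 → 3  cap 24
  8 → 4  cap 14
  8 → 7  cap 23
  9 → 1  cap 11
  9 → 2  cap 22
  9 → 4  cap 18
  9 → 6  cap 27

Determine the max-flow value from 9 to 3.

augment #1: 9→2→3 bottleneck 1, total now 1
augment #2: 9→4→3 bottleneck 18, total now 19
augment #3: 9→1→4→3 bottleneck 1, total now 20
augment #4: 9→1→0→8→3 bottleneck 3, total now 23
augment #5: 9→2→5→8→3 bottleneck 2, total now 25

Maximum flow value: 25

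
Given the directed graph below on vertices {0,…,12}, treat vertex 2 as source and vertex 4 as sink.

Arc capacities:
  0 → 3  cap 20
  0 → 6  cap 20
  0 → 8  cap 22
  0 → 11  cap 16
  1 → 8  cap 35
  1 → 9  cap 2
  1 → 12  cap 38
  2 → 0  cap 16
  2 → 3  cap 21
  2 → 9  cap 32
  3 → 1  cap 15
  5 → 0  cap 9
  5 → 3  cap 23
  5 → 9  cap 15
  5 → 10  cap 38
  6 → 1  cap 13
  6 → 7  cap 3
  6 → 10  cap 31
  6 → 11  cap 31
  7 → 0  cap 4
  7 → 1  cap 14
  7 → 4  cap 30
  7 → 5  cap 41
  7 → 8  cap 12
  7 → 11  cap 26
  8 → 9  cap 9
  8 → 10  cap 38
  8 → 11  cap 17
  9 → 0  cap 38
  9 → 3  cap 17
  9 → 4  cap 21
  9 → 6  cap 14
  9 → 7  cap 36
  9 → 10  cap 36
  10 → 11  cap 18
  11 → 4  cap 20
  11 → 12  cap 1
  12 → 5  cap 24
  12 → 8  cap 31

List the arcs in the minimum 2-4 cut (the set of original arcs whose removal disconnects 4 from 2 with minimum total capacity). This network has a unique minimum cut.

augment #1: 2→9→4 push 21
augment #2: 2→0→11→4 push 16
augment #3: 2→9→7→4 push 11
augment #4: 2→3→1→8→11→4 push 4
augment #5: 2→3→1→9→7→4 push 2
augment #6: 2→3→1→8→9→7→4 push 9
max flow = 63; residual-reachable set from 2 gives S-side
cut edges (S→T): {(2,0), (2,9), (3,1)} total cap 63

Min-cut arcs: {(2,0), (2,9), (3,1)} (total capacity 63)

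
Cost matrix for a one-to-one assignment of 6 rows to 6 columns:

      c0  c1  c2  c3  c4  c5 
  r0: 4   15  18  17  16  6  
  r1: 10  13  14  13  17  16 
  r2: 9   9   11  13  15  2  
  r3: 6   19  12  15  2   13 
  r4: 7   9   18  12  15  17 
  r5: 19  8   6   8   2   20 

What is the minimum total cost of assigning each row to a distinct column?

Minimum assignment cost: 36

optimal assignment: row0→col0 (cost 4), row1→col3 (cost 13), row2→col5 (cost 2), row3→col4 (cost 2), row4→col1 (cost 9), row5→col2 (cost 6)
total = 4 + 13 + 2 + 2 + 9 + 6 = 36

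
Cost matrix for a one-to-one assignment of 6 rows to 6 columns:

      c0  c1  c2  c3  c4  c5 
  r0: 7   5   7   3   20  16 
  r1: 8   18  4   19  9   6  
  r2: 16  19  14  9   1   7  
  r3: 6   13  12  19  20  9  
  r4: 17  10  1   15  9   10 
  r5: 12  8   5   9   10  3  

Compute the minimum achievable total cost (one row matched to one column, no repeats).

optimal assignment: row0→col3 (cost 3), row1→col5 (cost 6), row2→col4 (cost 1), row3→col0 (cost 6), row4→col2 (cost 1), row5→col1 (cost 8)
total = 3 + 6 + 1 + 6 + 1 + 8 = 25

Minimum assignment cost: 25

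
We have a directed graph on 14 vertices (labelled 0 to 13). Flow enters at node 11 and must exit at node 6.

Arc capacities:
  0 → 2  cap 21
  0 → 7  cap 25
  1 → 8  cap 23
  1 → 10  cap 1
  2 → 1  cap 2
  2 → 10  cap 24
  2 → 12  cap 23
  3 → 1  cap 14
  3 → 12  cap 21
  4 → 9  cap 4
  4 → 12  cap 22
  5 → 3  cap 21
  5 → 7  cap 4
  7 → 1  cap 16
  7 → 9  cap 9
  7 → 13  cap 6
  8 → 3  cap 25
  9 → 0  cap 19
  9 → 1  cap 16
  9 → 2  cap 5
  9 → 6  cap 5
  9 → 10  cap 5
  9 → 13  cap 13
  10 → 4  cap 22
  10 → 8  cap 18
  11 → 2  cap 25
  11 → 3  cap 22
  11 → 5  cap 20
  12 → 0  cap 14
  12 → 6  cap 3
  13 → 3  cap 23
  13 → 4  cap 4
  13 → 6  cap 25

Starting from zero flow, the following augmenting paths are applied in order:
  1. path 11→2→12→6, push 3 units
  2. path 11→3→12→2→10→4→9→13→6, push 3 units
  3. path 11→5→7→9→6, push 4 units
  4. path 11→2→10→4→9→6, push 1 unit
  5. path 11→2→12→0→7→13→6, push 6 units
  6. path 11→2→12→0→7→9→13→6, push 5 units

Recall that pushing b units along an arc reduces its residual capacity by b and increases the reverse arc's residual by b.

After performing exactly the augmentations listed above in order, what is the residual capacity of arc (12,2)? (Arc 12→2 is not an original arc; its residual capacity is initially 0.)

Residual capacity of (12,2): 11

after path 1 (11→2→12→6, push 3): res(12,2)=3
after path 2 (11→3→12→2→10→4→9→13→6, push 3): res(12,2)=0
after path 3 (11→5→7→9→6, push 4): res(12,2)=0
after path 4 (11→2→10→4→9→6, push 1): res(12,2)=0
after path 5 (11→2→12→0→7→13→6, push 6): res(12,2)=6
after path 6 (11→2→12→0→7→9→13→6, push 5): res(12,2)=11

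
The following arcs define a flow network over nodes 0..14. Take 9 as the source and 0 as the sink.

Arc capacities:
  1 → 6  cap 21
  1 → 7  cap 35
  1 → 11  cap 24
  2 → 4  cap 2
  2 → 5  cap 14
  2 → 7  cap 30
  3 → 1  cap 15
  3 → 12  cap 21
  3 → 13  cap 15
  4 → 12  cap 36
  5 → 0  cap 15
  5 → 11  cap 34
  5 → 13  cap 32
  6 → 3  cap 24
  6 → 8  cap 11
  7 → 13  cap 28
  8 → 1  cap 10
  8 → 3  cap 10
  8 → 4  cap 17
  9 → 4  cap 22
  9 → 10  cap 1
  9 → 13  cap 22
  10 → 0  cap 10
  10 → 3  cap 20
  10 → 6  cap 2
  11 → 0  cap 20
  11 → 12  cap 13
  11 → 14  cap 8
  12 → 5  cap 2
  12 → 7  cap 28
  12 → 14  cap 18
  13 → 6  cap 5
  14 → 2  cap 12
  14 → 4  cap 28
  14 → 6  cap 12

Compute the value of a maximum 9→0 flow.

augment #1: 9→10→0 bottleneck 1, total now 1
augment #2: 9→4→12→5→0 bottleneck 2, total now 3
augment #3: 9→4→12→14→2→5→0 bottleneck 12, total now 15
augment #4: 9→13→6→3→1→11→0 bottleneck 5, total now 20
augment #5: 9→4→12→14→6→3→1→11→0 bottleneck 6, total now 26

Maximum flow value: 26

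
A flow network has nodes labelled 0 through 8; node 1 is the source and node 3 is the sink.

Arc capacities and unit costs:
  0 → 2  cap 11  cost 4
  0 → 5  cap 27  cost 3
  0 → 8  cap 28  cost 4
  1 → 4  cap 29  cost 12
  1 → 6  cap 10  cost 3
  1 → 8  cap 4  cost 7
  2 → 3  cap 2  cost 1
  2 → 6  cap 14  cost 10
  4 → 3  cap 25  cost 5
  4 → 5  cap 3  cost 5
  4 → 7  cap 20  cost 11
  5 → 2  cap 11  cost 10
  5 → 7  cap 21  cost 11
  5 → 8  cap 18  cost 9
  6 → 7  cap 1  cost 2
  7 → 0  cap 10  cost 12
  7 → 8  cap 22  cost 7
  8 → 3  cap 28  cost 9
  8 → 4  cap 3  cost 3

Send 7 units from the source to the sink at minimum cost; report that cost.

shortest-cost path #1: 1→8→4→3 push 3 @ unit cost 15 (adds 45)
shortest-cost path #2: 1→8→3 push 1 @ unit cost 16 (adds 16)
shortest-cost path #3: 1→4→3 push 3 @ unit cost 17 (adds 51)
total cost = 112

Minimum cost for 7 units: 112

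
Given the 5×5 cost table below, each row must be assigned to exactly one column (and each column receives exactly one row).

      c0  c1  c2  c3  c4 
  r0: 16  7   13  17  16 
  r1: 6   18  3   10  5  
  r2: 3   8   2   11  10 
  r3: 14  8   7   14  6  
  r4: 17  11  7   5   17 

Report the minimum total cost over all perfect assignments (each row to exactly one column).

optimal assignment: row0→col1 (cost 7), row1→col2 (cost 3), row2→col0 (cost 3), row3→col4 (cost 6), row4→col3 (cost 5)
total = 7 + 3 + 3 + 6 + 5 = 24

Minimum assignment cost: 24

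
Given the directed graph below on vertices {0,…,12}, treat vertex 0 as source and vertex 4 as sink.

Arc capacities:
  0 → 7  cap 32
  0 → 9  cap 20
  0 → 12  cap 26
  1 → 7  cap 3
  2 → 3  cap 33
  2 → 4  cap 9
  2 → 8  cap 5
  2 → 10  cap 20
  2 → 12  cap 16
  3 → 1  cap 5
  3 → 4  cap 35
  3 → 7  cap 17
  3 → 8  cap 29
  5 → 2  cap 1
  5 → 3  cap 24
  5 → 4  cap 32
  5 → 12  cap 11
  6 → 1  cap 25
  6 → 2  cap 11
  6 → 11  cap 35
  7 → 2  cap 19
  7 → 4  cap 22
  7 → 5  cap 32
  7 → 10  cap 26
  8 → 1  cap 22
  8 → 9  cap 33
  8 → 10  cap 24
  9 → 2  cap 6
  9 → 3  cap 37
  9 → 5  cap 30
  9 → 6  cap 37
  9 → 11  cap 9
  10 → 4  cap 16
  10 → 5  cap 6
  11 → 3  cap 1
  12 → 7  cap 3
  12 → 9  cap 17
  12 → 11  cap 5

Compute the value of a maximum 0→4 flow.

Maximum flow value: 73

augment #1: 0→7→4 bottleneck 22, total now 22
augment #2: 0→7→2→4 bottleneck 9, total now 31
augment #3: 0→7→5→4 bottleneck 1, total now 32
augment #4: 0→9→3→4 bottleneck 20, total now 52
augment #5: 0→12→7→5→4 bottleneck 3, total now 55
augment #6: 0→12→9→3→4 bottleneck 15, total now 70
augment #7: 0→12→9→5→4 bottleneck 2, total now 72
augment #8: 0→12→11→3→7→5→4 bottleneck 1, total now 73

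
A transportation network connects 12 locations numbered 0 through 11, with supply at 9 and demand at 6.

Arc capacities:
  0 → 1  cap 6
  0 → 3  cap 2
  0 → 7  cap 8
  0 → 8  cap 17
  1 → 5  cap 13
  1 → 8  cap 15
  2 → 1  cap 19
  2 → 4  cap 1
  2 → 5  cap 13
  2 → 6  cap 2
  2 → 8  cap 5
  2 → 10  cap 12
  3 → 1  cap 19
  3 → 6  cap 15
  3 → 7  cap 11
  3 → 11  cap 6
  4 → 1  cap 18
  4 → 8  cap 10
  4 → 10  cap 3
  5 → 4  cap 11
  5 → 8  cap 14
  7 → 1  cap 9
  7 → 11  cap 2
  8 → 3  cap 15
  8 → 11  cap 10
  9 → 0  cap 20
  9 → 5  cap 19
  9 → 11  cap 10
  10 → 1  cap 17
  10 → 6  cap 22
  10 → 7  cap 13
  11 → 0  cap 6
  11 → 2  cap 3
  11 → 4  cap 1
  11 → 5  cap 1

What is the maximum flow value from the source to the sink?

augment #1: 9→0→3→6 bottleneck 2, total now 2
augment #2: 9→11→2→6 bottleneck 2, total now 4
augment #3: 9→0→8→3→6 bottleneck 13, total now 17
augment #4: 9→5→4→10→6 bottleneck 3, total now 20
augment #5: 9→11→2→10→6 bottleneck 1, total now 21

Maximum flow value: 21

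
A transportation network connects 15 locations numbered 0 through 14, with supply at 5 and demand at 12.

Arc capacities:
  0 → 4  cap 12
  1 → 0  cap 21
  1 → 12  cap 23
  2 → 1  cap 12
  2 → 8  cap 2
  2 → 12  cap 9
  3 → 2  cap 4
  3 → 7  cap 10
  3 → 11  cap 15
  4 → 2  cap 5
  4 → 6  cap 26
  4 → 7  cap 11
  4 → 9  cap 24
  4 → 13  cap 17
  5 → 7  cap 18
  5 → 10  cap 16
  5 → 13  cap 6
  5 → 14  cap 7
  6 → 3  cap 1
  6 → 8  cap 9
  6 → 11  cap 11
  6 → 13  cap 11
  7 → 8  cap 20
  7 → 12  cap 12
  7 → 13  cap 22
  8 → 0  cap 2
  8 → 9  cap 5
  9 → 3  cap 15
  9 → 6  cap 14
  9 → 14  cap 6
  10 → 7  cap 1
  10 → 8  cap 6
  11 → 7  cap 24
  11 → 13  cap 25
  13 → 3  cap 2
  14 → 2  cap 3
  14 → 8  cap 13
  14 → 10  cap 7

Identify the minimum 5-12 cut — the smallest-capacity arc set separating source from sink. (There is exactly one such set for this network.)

Min-cut arcs: {(3,2), (7,12), (8,0), (14,2)} (total capacity 21)

augment #1: 5→7→12 push 12
augment #2: 5→14→2→12 push 3
augment #3: 5→13→3→2→12 push 2
augment #4: 5→7→8→0→4→2→12 push 2
augment #5: 5→7→8→9→3→2→12 push 2
max flow = 21; residual-reachable set from 5 gives S-side
cut edges (S→T): {(3,2), (7,12), (8,0), (14,2)} total cap 21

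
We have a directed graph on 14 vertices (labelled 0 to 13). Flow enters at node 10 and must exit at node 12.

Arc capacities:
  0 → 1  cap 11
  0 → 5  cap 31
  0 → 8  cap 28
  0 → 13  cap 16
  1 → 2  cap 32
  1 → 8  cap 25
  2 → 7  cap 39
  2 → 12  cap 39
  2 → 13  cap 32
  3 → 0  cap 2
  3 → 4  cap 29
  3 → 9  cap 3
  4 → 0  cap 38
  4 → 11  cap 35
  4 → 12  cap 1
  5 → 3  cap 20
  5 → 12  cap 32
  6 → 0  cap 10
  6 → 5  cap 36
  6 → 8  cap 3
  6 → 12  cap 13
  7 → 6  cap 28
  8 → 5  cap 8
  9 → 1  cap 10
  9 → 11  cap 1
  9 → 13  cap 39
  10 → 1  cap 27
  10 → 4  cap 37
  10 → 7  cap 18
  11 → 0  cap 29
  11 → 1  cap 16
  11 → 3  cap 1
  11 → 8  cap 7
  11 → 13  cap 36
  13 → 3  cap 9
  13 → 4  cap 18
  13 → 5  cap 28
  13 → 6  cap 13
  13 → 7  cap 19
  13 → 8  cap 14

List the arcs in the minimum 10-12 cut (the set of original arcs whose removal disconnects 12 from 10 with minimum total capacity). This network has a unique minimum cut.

Min-cut arcs: {(1,2), (4,12), (5,12), (6,12)} (total capacity 78)

augment #1: 10→4→12 push 1
augment #2: 10→1→2→12 push 27
augment #3: 10→7→6→12 push 13
augment #4: 10→4→0→5→12 push 31
augment #5: 10→7→6→5→12 push 1
augment #6: 10→4→0→1→2→12 push 5
max flow = 78; residual-reachable set from 10 gives S-side
cut edges (S→T): {(1,2), (4,12), (5,12), (6,12)} total cap 78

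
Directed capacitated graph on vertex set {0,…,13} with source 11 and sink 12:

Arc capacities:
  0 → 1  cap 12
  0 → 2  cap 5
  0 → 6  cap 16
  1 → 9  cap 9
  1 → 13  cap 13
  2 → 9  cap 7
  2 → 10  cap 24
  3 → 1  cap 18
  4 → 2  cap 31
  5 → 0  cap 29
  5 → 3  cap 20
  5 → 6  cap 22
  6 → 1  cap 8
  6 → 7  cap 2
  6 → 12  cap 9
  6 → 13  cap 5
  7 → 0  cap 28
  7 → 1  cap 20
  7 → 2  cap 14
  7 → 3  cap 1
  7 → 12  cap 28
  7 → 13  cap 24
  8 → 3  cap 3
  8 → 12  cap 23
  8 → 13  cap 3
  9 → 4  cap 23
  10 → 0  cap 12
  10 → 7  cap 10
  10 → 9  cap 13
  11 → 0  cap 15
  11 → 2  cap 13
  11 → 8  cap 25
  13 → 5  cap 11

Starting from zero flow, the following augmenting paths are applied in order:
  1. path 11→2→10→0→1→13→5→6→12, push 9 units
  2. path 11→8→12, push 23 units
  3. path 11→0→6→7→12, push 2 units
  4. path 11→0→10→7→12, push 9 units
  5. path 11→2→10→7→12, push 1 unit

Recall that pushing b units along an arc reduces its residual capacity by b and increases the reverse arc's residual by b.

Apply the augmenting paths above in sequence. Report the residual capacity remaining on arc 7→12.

after path 1 (11→2→10→0→1→13→5→6→12, push 9): res(7,12)=28
after path 2 (11→8→12, push 23): res(7,12)=28
after path 3 (11→0→6→7→12, push 2): res(7,12)=26
after path 4 (11→0→10→7→12, push 9): res(7,12)=17
after path 5 (11→2→10→7→12, push 1): res(7,12)=16

Residual capacity of (7,12): 16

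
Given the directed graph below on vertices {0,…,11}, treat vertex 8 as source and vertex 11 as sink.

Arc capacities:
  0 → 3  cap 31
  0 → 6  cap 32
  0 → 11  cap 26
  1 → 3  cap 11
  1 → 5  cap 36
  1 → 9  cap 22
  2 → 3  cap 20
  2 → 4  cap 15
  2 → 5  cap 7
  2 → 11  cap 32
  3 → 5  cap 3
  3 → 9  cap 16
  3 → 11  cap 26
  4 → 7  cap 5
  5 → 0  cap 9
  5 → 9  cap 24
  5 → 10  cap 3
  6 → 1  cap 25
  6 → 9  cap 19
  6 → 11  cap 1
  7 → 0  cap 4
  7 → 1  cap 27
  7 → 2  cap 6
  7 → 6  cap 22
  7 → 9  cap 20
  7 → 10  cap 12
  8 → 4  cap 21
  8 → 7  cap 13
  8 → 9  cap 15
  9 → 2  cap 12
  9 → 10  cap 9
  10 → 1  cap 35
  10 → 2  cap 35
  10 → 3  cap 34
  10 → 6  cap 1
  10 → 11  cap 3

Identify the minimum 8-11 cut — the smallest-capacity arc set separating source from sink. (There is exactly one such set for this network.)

augment #1: 8→7→0→11 push 4
augment #2: 8→7→2→11 push 6
augment #3: 8→7→6→11 push 1
augment #4: 8→7→10→11 push 2
augment #5: 8→9→2→11 push 12
augment #6: 8→9→10→11 push 1
augment #7: 8→9→10→2→11 push 2
augment #8: 8→4→7→1→3→11 push 5
max flow = 33; residual-reachable set from 8 gives S-side
cut edges (S→T): {(4,7), (8,7), (8,9)} total cap 33

Min-cut arcs: {(4,7), (8,7), (8,9)} (total capacity 33)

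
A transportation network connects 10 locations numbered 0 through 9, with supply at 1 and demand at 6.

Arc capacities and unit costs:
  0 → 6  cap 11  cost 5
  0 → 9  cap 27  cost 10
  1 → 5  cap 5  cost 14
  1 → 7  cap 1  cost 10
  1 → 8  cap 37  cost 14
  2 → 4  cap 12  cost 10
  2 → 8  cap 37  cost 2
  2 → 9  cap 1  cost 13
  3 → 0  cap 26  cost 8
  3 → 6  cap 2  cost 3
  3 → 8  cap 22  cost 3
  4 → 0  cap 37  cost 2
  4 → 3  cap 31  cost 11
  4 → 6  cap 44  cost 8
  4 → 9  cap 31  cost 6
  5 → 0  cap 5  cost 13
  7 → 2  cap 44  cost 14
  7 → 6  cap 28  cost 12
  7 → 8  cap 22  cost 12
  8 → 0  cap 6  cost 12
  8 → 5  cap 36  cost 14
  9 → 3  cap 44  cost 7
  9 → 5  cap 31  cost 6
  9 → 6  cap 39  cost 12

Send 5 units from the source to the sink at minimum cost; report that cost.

shortest-cost path #1: 1→7→6 push 1 @ unit cost 22 (adds 22)
shortest-cost path #2: 1→8→0→6 push 4 @ unit cost 31 (adds 124)
total cost = 146

Minimum cost for 5 units: 146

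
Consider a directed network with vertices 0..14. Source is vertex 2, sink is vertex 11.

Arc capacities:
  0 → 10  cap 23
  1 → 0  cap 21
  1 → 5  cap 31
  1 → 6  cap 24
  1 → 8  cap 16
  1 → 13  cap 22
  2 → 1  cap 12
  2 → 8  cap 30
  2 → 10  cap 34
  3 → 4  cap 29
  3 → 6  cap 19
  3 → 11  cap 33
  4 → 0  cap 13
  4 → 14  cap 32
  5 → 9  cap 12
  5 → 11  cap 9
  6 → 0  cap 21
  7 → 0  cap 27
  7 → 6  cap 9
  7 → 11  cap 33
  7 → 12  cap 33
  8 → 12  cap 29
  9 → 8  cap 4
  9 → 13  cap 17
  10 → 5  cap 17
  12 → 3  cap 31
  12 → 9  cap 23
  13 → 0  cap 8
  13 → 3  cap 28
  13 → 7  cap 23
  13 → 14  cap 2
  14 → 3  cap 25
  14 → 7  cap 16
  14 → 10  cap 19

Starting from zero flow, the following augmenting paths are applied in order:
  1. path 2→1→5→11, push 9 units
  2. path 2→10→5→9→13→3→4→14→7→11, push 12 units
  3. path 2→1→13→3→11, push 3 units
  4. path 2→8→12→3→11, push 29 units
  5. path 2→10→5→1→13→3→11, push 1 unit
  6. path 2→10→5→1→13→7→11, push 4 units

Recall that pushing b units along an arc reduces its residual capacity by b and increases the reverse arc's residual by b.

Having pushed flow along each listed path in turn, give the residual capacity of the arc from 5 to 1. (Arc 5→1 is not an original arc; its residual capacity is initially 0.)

Residual capacity of (5,1): 4

after path 1 (2→1→5→11, push 9): res(5,1)=9
after path 2 (2→10→5→9→13→3→4→14→7→11, push 12): res(5,1)=9
after path 3 (2→1→13→3→11, push 3): res(5,1)=9
after path 4 (2→8→12→3→11, push 29): res(5,1)=9
after path 5 (2→10→5→1→13→3→11, push 1): res(5,1)=8
after path 6 (2→10→5→1→13→7→11, push 4): res(5,1)=4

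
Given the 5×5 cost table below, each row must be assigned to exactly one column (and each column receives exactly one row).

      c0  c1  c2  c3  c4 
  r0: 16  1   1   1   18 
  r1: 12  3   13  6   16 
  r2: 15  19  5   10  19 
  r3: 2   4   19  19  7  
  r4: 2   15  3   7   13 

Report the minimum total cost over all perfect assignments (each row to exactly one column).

Minimum assignment cost: 18

optimal assignment: row0→col3 (cost 1), row1→col1 (cost 3), row2→col2 (cost 5), row3→col4 (cost 7), row4→col0 (cost 2)
total = 1 + 3 + 5 + 7 + 2 = 18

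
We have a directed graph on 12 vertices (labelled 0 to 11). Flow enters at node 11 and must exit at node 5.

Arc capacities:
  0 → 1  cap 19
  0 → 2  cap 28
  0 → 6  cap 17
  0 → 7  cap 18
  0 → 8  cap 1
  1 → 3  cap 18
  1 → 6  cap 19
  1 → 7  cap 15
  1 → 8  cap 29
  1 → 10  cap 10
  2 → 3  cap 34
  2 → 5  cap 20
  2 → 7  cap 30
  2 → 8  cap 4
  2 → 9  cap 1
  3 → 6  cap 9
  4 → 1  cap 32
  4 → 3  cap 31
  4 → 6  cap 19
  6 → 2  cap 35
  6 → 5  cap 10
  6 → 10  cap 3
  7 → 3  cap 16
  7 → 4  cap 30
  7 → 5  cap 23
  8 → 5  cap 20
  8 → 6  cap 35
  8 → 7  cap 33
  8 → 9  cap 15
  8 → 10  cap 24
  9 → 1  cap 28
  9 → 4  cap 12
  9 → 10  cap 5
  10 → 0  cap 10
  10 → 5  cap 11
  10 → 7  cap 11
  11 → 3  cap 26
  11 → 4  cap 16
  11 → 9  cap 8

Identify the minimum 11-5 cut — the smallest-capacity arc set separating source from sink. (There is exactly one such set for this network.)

augment #1: 11→3→6→5 push 9
augment #2: 11→4→6→5 push 1
augment #3: 11→9→10→5 push 5
augment #4: 11→4→1→7→5 push 15
augment #5: 11→9→1→8→5 push 3
max flow = 33; residual-reachable set from 11 gives S-side
cut edges (S→T): {(3,6), (11,4), (11,9)} total cap 33

Min-cut arcs: {(3,6), (11,4), (11,9)} (total capacity 33)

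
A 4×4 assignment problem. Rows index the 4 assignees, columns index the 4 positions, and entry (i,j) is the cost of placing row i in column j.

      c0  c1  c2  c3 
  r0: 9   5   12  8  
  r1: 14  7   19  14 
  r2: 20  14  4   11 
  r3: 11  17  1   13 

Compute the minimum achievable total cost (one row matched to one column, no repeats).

Minimum assignment cost: 28

optimal assignment: row0→col0 (cost 9), row1→col1 (cost 7), row2→col3 (cost 11), row3→col2 (cost 1)
total = 9 + 7 + 11 + 1 = 28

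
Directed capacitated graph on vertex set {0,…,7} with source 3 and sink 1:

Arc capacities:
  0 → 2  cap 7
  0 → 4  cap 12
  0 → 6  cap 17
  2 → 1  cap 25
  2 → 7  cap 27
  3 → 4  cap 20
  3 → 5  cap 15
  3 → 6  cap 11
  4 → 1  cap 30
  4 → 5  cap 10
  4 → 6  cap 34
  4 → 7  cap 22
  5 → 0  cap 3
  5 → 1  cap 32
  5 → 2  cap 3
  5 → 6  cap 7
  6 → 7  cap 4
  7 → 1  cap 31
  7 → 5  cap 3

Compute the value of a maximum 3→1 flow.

augment #1: 3→4→1 bottleneck 20, total now 20
augment #2: 3→5→1 bottleneck 15, total now 35
augment #3: 3→6→7→1 bottleneck 4, total now 39

Maximum flow value: 39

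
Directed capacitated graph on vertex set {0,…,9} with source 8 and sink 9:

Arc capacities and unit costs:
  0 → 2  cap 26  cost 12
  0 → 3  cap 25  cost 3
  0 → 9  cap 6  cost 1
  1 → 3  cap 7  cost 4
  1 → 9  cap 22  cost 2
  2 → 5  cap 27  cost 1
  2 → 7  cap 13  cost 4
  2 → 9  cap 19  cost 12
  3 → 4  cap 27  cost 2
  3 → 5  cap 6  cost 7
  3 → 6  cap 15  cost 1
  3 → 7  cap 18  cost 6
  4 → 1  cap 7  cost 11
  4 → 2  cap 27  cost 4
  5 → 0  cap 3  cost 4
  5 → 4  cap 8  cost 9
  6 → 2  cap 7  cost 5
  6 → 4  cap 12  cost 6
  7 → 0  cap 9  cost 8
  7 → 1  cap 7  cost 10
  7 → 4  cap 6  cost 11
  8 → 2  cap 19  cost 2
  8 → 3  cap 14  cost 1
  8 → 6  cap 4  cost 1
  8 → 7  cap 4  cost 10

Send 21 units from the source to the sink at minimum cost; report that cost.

Minimum cost for 21 units: 280

shortest-cost path #1: 8→2→5→0→9 push 3 @ unit cost 8 (adds 24)
shortest-cost path #2: 8→2→9 push 16 @ unit cost 14 (adds 224)
shortest-cost path #3: 8→3→7→0→9 push 2 @ unit cost 16 (adds 32)
total cost = 280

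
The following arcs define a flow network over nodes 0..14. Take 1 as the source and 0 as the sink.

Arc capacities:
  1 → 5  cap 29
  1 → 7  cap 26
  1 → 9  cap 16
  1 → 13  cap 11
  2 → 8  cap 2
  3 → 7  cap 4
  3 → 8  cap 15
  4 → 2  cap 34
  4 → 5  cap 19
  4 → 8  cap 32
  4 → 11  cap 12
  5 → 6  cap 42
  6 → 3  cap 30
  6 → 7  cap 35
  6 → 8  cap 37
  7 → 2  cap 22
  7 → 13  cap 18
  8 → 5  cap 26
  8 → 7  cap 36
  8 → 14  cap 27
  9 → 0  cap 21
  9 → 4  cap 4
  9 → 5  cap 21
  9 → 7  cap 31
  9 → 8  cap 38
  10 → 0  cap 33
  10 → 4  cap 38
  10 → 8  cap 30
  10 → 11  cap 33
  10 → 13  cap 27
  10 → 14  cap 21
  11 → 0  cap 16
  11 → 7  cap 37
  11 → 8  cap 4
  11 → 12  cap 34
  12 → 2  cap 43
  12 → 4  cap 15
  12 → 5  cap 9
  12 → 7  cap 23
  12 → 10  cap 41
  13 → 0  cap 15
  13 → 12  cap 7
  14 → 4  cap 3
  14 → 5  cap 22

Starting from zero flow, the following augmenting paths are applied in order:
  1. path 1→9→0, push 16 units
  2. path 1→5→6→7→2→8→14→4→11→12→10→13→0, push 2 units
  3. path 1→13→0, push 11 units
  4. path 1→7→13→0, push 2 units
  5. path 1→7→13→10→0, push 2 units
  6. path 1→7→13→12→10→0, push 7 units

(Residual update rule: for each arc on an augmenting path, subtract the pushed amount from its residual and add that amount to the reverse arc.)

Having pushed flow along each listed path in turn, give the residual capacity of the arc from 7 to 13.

Residual capacity of (7,13): 7

after path 1 (1→9→0, push 16): res(7,13)=18
after path 2 (1→5→6→7→2→8→14→4→11→12→10→13→0, push 2): res(7,13)=18
after path 3 (1→13→0, push 11): res(7,13)=18
after path 4 (1→7→13→0, push 2): res(7,13)=16
after path 5 (1→7→13→10→0, push 2): res(7,13)=14
after path 6 (1→7→13→12→10→0, push 7): res(7,13)=7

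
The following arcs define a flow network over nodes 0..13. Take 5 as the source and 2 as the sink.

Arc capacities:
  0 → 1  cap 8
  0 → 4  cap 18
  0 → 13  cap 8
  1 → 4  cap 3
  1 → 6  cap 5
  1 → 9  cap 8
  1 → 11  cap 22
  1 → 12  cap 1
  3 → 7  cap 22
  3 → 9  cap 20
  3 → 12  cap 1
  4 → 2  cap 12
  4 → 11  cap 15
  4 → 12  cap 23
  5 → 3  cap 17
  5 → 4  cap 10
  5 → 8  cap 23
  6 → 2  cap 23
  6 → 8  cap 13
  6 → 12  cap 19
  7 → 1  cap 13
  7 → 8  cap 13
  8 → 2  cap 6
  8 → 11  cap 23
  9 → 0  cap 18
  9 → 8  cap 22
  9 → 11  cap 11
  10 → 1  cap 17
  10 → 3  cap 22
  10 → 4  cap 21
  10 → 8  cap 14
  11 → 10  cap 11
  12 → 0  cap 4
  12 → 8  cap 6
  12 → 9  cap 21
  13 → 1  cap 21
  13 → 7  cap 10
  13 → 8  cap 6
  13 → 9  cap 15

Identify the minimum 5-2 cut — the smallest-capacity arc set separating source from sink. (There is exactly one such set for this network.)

augment #1: 5→4→2 push 10
augment #2: 5→8→2 push 6
augment #3: 5→3→7→1→4→2 push 2
augment #4: 5→3→7→1→6→2 push 5
max flow = 23; residual-reachable set from 5 gives S-side
cut edges (S→T): {(1,6), (4,2), (8,2)} total cap 23

Min-cut arcs: {(1,6), (4,2), (8,2)} (total capacity 23)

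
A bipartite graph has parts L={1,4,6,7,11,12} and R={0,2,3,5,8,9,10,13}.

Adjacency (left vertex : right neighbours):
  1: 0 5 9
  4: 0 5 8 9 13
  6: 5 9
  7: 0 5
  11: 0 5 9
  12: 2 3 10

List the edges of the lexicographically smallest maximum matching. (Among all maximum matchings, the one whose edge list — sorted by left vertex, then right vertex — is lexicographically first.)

|M| = 5 (so the lex-smallest maximum matching has 5 edges)
process left vertices in ascending order; for each, take the smallest-labelled available neighbour that still permits 5 edges overall, or leave it unmatched if none does
lex-smallest matching: {1-0, 4-8, 6-5, 11-9, 12-2}

Lex-smallest maximum matching: {(1,0), (4,8), (6,5), (11,9), (12,2)}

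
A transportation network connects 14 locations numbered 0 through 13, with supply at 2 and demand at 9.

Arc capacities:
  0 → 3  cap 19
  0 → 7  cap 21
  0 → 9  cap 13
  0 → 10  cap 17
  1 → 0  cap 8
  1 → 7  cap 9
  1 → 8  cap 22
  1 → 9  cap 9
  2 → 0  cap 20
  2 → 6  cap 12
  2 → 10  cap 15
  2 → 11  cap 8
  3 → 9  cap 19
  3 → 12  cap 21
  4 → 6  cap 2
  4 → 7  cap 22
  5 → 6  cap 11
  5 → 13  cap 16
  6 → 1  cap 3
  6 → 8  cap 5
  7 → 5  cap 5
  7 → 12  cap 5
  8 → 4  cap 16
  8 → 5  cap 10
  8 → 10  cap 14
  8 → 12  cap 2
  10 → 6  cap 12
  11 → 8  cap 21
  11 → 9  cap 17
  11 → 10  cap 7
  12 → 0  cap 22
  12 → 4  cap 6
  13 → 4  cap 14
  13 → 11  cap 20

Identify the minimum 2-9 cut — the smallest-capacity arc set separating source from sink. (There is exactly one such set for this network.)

augment #1: 2→0→9 push 13
augment #2: 2→11→9 push 8
augment #3: 2→0→3→9 push 7
augment #4: 2→6→1→9 push 3
augment #5: 2→6→8→5→13→11→9 push 5
max flow = 36; residual-reachable set from 2 gives S-side
cut edges (S→T): {(2,0), (2,11), (6,1), (6,8)} total cap 36

Min-cut arcs: {(2,0), (2,11), (6,1), (6,8)} (total capacity 36)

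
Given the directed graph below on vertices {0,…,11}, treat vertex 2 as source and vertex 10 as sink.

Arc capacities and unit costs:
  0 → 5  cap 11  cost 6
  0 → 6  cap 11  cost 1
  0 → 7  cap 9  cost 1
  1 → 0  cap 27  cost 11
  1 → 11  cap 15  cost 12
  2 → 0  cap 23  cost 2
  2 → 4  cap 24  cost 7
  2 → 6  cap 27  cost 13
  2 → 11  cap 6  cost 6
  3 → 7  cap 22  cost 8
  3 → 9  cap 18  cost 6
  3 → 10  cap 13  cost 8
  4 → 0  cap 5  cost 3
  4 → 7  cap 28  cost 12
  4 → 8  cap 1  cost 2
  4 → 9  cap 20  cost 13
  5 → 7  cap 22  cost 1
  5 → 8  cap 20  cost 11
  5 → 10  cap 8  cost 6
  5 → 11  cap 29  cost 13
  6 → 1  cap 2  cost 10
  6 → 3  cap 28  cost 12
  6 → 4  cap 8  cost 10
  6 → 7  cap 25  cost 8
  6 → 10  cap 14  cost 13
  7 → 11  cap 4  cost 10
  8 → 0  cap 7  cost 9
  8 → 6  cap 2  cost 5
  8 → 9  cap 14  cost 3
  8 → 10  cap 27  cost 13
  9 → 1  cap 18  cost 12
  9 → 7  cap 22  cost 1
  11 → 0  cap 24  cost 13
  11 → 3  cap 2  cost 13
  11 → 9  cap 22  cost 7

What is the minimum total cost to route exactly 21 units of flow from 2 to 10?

Minimum cost for 21 units: 336

shortest-cost path #1: 2→0→5→10 push 8 @ unit cost 14 (adds 112)
shortest-cost path #2: 2→0→6→10 push 11 @ unit cost 16 (adds 176)
shortest-cost path #3: 2→4→8→10 push 1 @ unit cost 22 (adds 22)
shortest-cost path #4: 2→6→10 push 1 @ unit cost 26 (adds 26)
total cost = 336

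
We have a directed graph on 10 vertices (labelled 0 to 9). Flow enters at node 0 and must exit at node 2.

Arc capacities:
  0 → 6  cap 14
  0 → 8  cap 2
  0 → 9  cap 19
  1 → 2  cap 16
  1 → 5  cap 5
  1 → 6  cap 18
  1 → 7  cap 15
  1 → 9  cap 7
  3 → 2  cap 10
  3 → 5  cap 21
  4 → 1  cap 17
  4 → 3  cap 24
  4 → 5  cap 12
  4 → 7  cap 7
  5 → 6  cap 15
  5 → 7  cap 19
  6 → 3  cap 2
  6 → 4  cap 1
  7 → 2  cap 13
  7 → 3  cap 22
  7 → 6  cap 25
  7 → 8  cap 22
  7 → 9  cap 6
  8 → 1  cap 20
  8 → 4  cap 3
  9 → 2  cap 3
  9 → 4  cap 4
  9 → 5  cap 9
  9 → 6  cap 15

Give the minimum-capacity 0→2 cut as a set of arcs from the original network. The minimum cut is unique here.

Min-cut arcs: {(0,8), (6,3), (6,4), (9,2), (9,4), (9,5)} (total capacity 21)

augment #1: 0→9→2 push 3
augment #2: 0→6→3→2 push 2
augment #3: 0→8→1→2 push 2
augment #4: 0→6→4→1→2 push 1
augment #5: 0→9→4→1→2 push 4
augment #6: 0→9→5→7→2 push 9
max flow = 21; residual-reachable set from 0 gives S-side
cut edges (S→T): {(0,8), (6,3), (6,4), (9,2), (9,4), (9,5)} total cap 21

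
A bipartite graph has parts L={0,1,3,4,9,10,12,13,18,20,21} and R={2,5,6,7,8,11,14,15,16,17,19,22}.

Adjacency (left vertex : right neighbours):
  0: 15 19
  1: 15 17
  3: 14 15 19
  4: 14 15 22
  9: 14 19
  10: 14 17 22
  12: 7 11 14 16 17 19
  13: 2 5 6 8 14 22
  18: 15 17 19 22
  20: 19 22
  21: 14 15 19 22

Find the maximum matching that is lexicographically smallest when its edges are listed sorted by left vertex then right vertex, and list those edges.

|M| = 7 (so the lex-smallest maximum matching has 7 edges)
process left vertices in ascending order; for each, take the smallest-labelled available neighbour that still permits 7 edges overall, or leave it unmatched if none does
lex-smallest matching: {0-15, 1-17, 3-14, 4-22, 9-19, 12-7, 13-2}

Lex-smallest maximum matching: {(0,15), (1,17), (3,14), (4,22), (9,19), (12,7), (13,2)}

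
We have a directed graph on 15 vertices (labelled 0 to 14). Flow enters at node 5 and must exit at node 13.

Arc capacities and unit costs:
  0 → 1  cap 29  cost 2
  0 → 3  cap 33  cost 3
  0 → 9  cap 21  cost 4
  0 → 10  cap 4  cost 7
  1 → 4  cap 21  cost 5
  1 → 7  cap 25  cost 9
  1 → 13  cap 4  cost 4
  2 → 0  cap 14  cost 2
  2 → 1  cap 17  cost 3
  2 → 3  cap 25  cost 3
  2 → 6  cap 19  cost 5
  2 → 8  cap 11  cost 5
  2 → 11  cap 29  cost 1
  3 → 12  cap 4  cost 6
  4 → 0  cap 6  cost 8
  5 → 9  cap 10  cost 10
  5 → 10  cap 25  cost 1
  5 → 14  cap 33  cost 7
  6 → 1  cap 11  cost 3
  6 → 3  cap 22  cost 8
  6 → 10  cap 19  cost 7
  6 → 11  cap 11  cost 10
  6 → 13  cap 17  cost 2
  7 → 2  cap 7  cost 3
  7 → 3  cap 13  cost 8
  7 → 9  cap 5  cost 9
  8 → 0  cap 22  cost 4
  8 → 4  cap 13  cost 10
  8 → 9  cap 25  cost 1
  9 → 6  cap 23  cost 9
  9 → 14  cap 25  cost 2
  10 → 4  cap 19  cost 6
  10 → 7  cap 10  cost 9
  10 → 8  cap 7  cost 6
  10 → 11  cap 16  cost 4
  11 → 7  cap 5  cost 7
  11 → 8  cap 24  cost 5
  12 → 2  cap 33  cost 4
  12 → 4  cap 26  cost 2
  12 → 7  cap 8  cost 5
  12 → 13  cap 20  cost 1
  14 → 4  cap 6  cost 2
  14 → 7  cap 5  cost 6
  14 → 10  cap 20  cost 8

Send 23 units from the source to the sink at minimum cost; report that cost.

Minimum cost for 23 units: 458

shortest-cost path #1: 5→10→8→0→1→13 push 4 @ unit cost 17 (adds 68)
shortest-cost path #2: 5→10→8→9→6→13 push 3 @ unit cost 19 (adds 57)
shortest-cost path #3: 5→10→7→2→6→13 push 7 @ unit cost 20 (adds 140)
shortest-cost path #4: 5→9→6→13 push 7 @ unit cost 21 (adds 147)
shortest-cost path #5: 5→9→8→0→3→12→13 push 2 @ unit cost 23 (adds 46)
total cost = 458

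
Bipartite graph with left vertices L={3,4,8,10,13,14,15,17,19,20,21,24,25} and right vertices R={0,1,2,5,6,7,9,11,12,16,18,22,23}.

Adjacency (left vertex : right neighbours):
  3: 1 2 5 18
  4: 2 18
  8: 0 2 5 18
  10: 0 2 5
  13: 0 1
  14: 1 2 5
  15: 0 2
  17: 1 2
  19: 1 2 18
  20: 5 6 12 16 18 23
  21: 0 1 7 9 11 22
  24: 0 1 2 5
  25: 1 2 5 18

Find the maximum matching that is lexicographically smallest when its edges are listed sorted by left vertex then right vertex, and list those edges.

Lex-smallest maximum matching: {(3,1), (4,2), (8,0), (10,5), (19,18), (20,6), (21,7)}

|M| = 7 (so the lex-smallest maximum matching has 7 edges)
process left vertices in ascending order; for each, take the smallest-labelled available neighbour that still permits 7 edges overall, or leave it unmatched if none does
lex-smallest matching: {3-1, 4-2, 8-0, 10-5, 19-18, 20-6, 21-7}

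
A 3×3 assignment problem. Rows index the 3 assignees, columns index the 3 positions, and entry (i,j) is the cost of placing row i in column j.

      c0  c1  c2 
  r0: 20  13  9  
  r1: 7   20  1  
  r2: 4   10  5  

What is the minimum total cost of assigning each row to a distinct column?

Minimum assignment cost: 18

optimal assignment: row0→col1 (cost 13), row1→col2 (cost 1), row2→col0 (cost 4)
total = 13 + 1 + 4 = 18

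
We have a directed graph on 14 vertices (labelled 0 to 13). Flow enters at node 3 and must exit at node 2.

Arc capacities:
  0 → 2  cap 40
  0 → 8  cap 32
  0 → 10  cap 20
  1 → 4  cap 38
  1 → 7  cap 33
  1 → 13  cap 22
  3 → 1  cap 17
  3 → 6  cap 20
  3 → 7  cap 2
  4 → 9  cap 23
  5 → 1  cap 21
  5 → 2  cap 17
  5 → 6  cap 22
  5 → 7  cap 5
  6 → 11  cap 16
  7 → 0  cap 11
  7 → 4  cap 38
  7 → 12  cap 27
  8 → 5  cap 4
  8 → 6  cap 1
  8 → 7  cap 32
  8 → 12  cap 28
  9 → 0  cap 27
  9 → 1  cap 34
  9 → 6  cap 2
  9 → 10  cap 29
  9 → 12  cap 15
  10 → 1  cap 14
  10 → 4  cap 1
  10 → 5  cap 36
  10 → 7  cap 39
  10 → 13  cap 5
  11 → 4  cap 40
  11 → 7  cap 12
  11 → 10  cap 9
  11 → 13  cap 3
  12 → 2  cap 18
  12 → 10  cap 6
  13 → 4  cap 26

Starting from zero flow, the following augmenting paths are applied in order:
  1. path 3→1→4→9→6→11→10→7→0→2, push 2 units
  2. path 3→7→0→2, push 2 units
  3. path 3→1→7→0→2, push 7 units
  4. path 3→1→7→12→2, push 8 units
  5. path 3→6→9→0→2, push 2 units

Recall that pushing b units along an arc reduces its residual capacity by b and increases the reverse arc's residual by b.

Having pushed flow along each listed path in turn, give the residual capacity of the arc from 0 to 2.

after path 1 (3→1→4→9→6→11→10→7→0→2, push 2): res(0,2)=38
after path 2 (3→7→0→2, push 2): res(0,2)=36
after path 3 (3→1→7→0→2, push 7): res(0,2)=29
after path 4 (3→1→7→12→2, push 8): res(0,2)=29
after path 5 (3→6→9→0→2, push 2): res(0,2)=27

Residual capacity of (0,2): 27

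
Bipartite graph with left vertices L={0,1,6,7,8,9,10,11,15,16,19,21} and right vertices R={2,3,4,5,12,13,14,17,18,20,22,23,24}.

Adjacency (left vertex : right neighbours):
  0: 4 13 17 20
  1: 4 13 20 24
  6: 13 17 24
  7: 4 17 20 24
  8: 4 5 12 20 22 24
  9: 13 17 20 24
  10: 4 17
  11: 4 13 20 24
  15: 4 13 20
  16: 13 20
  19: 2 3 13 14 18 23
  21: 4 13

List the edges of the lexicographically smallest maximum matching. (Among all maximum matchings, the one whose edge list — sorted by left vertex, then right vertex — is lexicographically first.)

|M| = 7 (so the lex-smallest maximum matching has 7 edges)
process left vertices in ascending order; for each, take the smallest-labelled available neighbour that still permits 7 edges overall, or leave it unmatched if none does
lex-smallest matching: {0-4, 1-13, 6-17, 7-20, 8-5, 9-24, 19-2}

Lex-smallest maximum matching: {(0,4), (1,13), (6,17), (7,20), (8,5), (9,24), (19,2)}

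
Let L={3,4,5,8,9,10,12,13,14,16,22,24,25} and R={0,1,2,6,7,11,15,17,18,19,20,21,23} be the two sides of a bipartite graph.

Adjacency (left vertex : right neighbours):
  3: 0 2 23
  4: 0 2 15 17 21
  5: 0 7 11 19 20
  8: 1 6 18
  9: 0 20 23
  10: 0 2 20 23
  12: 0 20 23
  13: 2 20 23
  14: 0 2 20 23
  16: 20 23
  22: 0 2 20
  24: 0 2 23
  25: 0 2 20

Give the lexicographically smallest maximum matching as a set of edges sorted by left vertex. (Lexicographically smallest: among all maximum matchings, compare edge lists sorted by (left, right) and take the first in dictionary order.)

|M| = 7 (so the lex-smallest maximum matching has 7 edges)
process left vertices in ascending order; for each, take the smallest-labelled available neighbour that still permits 7 edges overall, or leave it unmatched if none does
lex-smallest matching: {3-0, 4-15, 5-7, 8-1, 9-20, 10-2, 12-23}

Lex-smallest maximum matching: {(3,0), (4,15), (5,7), (8,1), (9,20), (10,2), (12,23)}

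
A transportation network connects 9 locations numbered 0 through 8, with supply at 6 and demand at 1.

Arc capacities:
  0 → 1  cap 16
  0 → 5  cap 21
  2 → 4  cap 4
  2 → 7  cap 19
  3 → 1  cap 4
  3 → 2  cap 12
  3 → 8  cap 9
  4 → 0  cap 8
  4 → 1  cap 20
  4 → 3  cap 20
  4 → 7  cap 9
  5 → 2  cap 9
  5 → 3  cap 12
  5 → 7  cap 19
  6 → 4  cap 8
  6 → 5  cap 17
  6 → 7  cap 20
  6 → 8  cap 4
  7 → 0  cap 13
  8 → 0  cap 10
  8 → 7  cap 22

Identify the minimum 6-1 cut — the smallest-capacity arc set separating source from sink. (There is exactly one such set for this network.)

augment #1: 6→4→1 push 8
augment #2: 6→5→3→1 push 4
augment #3: 6→7→0→1 push 13
augment #4: 6→8→0→1 push 3
augment #5: 6→5→2→4→1 push 4
max flow = 32; residual-reachable set from 6 gives S-side
cut edges (S→T): {(0,1), (2,4), (3,1), (6,4)} total cap 32

Min-cut arcs: {(0,1), (2,4), (3,1), (6,4)} (total capacity 32)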